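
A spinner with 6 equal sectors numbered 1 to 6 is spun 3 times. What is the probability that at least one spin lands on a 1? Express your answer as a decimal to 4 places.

P(no spin lands on a 1) = (5/6)^3 ≈ 0.5787.
P(at least one) = 1 − 0.5787 = 0.4213.

0.4213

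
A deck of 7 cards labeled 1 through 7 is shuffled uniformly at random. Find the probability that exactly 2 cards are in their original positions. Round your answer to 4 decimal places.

0.1833

Choose which 2 of the 7 are fixed: C(7,2) = 21 ways.
The remaining 5 must have no fixed point: D(5) = 44.
P = 21·44/5040 = 11/60 ≈ 0.1833.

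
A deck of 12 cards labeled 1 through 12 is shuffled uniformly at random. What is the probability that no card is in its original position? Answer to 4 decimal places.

This is the derangement probability: permutations of 12 with no fixed point.
D(12) = 12! · (1 − 1/1! + 1/2! − ··· + (−1)^12/12!) = 176214841.
P = 176214841/479001600 = 16019531/43545600 ≈ 0.3679.

0.3679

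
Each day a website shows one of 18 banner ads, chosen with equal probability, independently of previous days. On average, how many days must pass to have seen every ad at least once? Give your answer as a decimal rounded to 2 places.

After i distinct types are collected, each trial gives a new one with probability (18−i)/18, so the expected wait for the next new type is 18/(18−i).
E = 18/18 + 18/17 + 18/16 + 18/15 + 18/14 + 18/13 + 18/12 + 18/11 + 18/10 + 18/9 + 18/8 + 18/7 + 18/6 + 18/5 + 18/4 + 18/3 + 18/2 + 18/1 = 42822903/680680 ≈ 62.91.

62.91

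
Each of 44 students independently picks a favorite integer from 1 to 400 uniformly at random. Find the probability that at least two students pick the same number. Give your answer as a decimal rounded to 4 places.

It's easier to compute the probability that all 44 are distinct.
P(all distinct) = 400/400 · 399/400 · ··· · 357/400 ≈ 0.0858.
So the probability of at least one match is 1 − 0.0858 = 0.9142.

0.9142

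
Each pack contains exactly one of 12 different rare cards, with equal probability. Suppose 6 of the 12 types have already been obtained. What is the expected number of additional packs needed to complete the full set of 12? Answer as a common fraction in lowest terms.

Starting from 6 distinct types, each trial gives a new one with probability (12−i)/12 when i types are held, so the wait for the next new type is 12/(12−i).
E = 12/6 + 12/5 + 12/4 + 12/3 + 12/2 + 12/1 = 147/5.

147/5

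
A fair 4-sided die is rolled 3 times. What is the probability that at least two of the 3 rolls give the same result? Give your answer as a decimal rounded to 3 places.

0.625

P(all 3 different) = 4/4 · 3/4 · ··· · 2/4 ≈ 0.375.
P(at least two equal) = 1 − 0.375 = 0.625.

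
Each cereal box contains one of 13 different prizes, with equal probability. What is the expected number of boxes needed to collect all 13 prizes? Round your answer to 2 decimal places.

41.34

After i distinct types are collected, each trial gives a new one with probability (13−i)/13, so the expected wait for the next new type is 13/(13−i).
E = 13/13 + 13/12 + 13/11 + 13/10 + 13/9 + 13/8 + 13/7 + 13/6 + 13/5 + 13/4 + 13/3 + 13/2 + 13/1 = 1145993/27720 ≈ 41.34.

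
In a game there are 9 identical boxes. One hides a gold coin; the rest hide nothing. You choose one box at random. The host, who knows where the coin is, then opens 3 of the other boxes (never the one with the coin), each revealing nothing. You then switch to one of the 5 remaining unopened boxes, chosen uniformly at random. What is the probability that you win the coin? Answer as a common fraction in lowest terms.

Your original box holds the coin with probability 1/9, so the other 8 collectively hold it with probability 8/9.
The host can always find 3 empty boxes to open, so the reveals don't change that 8/9; it is now spread over the 5 remaining unopened boxes.
P(win by switching) = (8/9) · (1/5) = 8/45.

8/45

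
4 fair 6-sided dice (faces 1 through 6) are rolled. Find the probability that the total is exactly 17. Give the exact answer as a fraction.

There are 6^4 = 1296 equally likely outcomes.
The number of ordered 4-tuples from {1,…,6} summing to 17 is 104.
P(sum = 17) = 104/1296 = 13/162.

13/162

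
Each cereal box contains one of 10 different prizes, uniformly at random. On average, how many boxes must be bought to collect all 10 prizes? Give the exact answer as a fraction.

After i distinct types are collected, each trial gives a new one with probability (10−i)/10, so the expected wait for the next new type is 10/(10−i).
E = 10/10 + 10/9 + 10/8 + 10/7 + 10/6 + 10/5 + 10/4 + 10/3 + 10/2 + 10/1 = 7381/252.

7381/252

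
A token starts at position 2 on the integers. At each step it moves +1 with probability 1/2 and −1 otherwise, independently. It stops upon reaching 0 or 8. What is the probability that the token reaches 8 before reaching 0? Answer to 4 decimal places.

0.2500

With a fair step, P(i) = ½P(i−1) + ½P(i+1) with P(0)=0, P(8)=1 has the linear solution P(i) = i/8.
P(2) = 2/8 = 1/4 ≈ 0.2500.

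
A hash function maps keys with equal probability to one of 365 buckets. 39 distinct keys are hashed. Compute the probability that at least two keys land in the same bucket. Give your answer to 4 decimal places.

It's easier to compute the probability that all 39 are distinct.
P(all distinct) = 365/365 · 364/365 · ··· · 327/365 ≈ 0.1218.
So the probability of at least one match is 1 − 0.1218 = 0.8782.

0.8782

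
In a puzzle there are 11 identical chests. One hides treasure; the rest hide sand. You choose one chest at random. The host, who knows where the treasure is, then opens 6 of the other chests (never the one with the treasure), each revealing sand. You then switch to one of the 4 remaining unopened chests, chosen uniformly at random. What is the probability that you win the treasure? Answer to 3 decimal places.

Your original chest holds the treasure with probability 1/11, so the other 10 collectively hold it with probability 10/11.
The host can always find 6 empty chests to open, so the reveals don't change that 10/11; it is now spread over the 4 remaining unopened chests.
P(win by switching) = (10/11) · (1/4) = 5/22 ≈ 0.227.

0.227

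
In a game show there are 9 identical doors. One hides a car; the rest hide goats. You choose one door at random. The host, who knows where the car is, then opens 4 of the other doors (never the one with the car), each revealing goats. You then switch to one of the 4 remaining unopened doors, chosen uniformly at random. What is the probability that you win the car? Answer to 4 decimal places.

0.2222

Your original door holds the car with probability 1/9, so the other 8 collectively hold it with probability 8/9.
The host can always find 4 empty doors to open, so the reveals don't change that 8/9; it is now spread over the 4 remaining unopened doors.
P(win by switching) = (8/9) · (1/4) = 2/9 ≈ 0.2222.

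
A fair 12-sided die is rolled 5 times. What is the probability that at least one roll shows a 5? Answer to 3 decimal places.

P(no roll shows a 5) = (11/12)^5 ≈ 0.647.
P(at least one) = 1 − 0.647 = 0.353.

0.353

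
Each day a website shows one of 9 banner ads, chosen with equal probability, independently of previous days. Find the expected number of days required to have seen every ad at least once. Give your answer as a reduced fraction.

7129/280

After i distinct types are collected, each trial gives a new one with probability (9−i)/9, so the expected wait for the next new type is 9/(9−i).
E = 9/9 + 9/8 + 9/7 + 9/6 + 9/5 + 9/4 + 9/3 + 9/2 + 9/1 = 7129/280.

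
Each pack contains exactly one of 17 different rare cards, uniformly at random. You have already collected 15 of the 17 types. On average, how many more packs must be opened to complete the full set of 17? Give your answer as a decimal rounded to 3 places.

Starting from 15 distinct types, each trial gives a new one with probability (17−i)/17 when i types are held, so the wait for the next new type is 17/(17−i).
E = 17/2 + 17/1 = 51/2 ≈ 25.500.

25.500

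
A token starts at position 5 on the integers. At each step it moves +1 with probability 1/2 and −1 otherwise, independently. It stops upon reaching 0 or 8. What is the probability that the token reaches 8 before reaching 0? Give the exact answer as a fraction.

With a fair step, P(i) = ½P(i−1) + ½P(i+1) with P(0)=0, P(8)=1 has the linear solution P(i) = i/8.
P(5) = 5/8.

5/8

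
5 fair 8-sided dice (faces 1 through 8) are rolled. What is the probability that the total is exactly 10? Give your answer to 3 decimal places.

There are 8^5 = 32768 equally likely outcomes.
The number of ordered 5-tuples from {1,…,8} summing to 10 is 126.
P(sum = 10) = 126/32768 = 63/16384 ≈ 0.004.

0.004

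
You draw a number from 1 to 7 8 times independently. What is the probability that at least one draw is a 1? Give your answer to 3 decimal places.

0.709

P(no draw is a 1) = (6/7)^8 ≈ 0.291.
P(at least one) = 1 − 0.291 = 0.709.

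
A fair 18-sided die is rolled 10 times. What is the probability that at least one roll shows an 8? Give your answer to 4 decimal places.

P(no roll shows an 8) = (17/18)^10 ≈ 0.5646.
P(at least one) = 1 − 0.5646 = 0.4354.

0.4354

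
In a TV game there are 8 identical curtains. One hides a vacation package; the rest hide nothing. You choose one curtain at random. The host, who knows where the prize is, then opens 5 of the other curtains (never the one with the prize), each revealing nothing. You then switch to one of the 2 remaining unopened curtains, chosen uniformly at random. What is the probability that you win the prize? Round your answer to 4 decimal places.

0.4375

Your original curtain holds the prize with probability 1/8, so the other 7 collectively hold it with probability 7/8.
The host can always find 5 empty curtains to open, so the reveals don't change that 7/8; it is now spread over the 2 remaining unopened curtains.
P(win by switching) = (7/8) · (1/2) = 7/16 ≈ 0.4375.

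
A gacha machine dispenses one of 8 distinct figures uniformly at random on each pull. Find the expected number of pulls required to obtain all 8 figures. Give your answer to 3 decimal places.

21.743

After i distinct types are collected, each trial gives a new one with probability (8−i)/8, so the expected wait for the next new type is 8/(8−i).
E = 8/8 + 8/7 + 8/6 + 8/5 + 8/4 + 8/3 + 8/2 + 8/1 = 761/35 ≈ 21.743.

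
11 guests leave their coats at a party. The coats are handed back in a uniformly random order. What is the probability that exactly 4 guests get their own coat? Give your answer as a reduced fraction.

Choose which 4 of the 11 are fixed: C(11,4) = 330 ways.
The remaining 7 must have no fixed point: D(7) = 1854.
P = 330·1854/39916800 = 103/6720.

103/6720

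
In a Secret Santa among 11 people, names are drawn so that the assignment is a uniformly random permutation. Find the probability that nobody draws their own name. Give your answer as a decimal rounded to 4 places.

0.3679

This is the derangement probability: permutations of 11 with no fixed point.
D(11) = 11! · (1 − 1/1! + 1/2! − ··· + (−1)^11/11!) = 14684570.
P = 14684570/39916800 = 1468457/3991680 ≈ 0.3679.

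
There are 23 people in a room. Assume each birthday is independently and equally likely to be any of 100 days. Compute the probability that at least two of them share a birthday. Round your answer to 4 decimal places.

It's easier to compute the probability that all 23 are distinct.
P(all distinct) = 100/100 · 99/100 · ··· · 78/100 ≈ 0.0643.
So the probability of at least one match is 1 − 0.0643 = 0.9357.

0.9357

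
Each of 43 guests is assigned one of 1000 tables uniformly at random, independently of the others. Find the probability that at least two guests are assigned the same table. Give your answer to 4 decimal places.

0.5999

It's easier to compute the probability that all 43 are distinct.
P(all distinct) = 1000/1000 · 999/1000 · ··· · 958/1000 ≈ 0.4001.
So the probability of at least one match is 1 − 0.4001 = 0.5999.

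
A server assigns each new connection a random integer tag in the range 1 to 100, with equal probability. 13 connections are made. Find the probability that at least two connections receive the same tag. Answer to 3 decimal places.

It's easier to compute the probability that all 13 are distinct.
P(all distinct) = 100/100 · 99/100 · ··· · 88/100 ≈ 0.443.
So the probability of at least one match is 1 − 0.443 = 0.557.

0.557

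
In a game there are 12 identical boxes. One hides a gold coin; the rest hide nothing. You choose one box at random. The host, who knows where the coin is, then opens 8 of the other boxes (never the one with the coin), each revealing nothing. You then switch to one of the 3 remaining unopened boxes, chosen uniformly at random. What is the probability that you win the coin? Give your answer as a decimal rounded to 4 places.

0.3056

Your original box holds the coin with probability 1/12, so the other 11 collectively hold it with probability 11/12.
The host can always find 8 empty boxes to open, so the reveals don't change that 11/12; it is now spread over the 3 remaining unopened boxes.
P(win by switching) = (11/12) · (1/3) = 11/36 ≈ 0.3056.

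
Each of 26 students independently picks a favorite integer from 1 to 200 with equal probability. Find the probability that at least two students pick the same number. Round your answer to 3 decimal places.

0.817

It's easier to compute the probability that all 26 are distinct.
P(all distinct) = 200/200 · 199/200 · ··· · 175/200 ≈ 0.183.
So the probability of at least one match is 1 − 0.183 = 0.817.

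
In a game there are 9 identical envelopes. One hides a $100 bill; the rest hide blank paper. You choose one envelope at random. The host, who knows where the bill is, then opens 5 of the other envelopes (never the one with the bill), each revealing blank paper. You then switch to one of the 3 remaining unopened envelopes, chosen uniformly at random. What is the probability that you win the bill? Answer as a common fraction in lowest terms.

8/27

Your original envelope holds the bill with probability 1/9, so the other 8 collectively hold it with probability 8/9.
The host can always find 5 empty envelopes to open, so the reveals don't change that 8/9; it is now spread over the 3 remaining unopened envelopes.
P(win by switching) = (8/9) · (1/3) = 8/27.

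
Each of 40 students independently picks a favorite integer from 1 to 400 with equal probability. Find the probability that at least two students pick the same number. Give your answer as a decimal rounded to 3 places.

0.867

It's easier to compute the probability that all 40 are distinct.
P(all distinct) = 400/400 · 399/400 · ··· · 361/400 ≈ 0.133.
So the probability of at least one match is 1 − 0.133 = 0.867.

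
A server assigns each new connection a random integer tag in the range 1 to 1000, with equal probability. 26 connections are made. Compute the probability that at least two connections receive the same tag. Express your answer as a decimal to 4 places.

0.2795

It's easier to compute the probability that all 26 are distinct.
P(all distinct) = 1000/1000 · 999/1000 · ··· · 975/1000 ≈ 0.7205.
So the probability of at least one match is 1 − 0.7205 = 0.2795.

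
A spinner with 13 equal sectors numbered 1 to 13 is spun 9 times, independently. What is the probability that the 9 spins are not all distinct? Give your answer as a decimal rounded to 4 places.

P(all 9 different) = 13/13 · 12/13 · ··· · 5/13 ≈ 0.0245.
P(at least two equal) = 1 − 0.0245 = 0.9755.

0.9755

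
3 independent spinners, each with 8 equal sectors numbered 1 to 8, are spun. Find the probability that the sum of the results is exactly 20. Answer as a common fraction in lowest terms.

There are 8^3 = 512 equally likely outcomes.
The number of ordered 3-tuples from {1,…,8} summing to 20 is 15.
P(sum = 20) = 15/512.

15/512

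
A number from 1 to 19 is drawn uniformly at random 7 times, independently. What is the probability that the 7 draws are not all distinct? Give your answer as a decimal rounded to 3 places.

0.716

P(all 7 different) = 19/19 · 18/19 · ··· · 13/19 ≈ 0.284.
P(at least two equal) = 1 − 0.284 = 0.716.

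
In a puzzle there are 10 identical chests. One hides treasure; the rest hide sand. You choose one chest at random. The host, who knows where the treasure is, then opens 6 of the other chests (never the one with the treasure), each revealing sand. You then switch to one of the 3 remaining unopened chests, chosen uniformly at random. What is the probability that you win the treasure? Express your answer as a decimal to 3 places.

Your original chest holds the treasure with probability 1/10, so the other 9 collectively hold it with probability 9/10.
The host can always find 6 empty chests to open, so the reveals don't change that 9/10; it is now spread over the 3 remaining unopened chests.
P(win by switching) = (9/10) · (1/3) = 3/10 ≈ 0.300.

0.300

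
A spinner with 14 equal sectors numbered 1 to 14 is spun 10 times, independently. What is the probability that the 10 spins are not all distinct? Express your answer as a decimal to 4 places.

0.9874

P(all 10 different) = 14/14 · 13/14 · ··· · 5/14 ≈ 0.0126.
P(at least two equal) = 1 − 0.0126 = 0.9874.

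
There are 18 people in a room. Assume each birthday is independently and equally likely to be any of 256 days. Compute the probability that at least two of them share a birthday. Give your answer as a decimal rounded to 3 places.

0.458

It's easier to compute the probability that all 18 are distinct.
P(all distinct) = 256/256 · 255/256 · ··· · 239/256 ≈ 0.542.
So the probability of at least one match is 1 − 0.542 = 0.458.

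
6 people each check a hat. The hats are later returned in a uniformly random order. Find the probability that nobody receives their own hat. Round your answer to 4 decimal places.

This is the derangement probability: permutations of 6 with no fixed point.
D(6) = 6! · (1 − 1/1! + 1/2! − ··· + (−1)^6/6!) = 265.
P = 265/720 = 53/144 ≈ 0.3681.

0.3681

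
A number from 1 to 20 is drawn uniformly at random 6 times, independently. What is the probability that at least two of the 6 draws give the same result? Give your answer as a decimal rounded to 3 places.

P(all 6 different) = 20/20 · 19/20 · ··· · 15/20 ≈ 0.436.
P(at least two equal) = 1 − 0.436 = 0.564.

0.564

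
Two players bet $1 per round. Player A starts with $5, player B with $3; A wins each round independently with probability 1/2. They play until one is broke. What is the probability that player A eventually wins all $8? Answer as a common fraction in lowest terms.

5/8

With a fair step, P(i) = ½P(i−1) + ½P(i+1) with P(0)=0, P(8)=1 has the linear solution P(i) = i/8.
P(5) = 5/8.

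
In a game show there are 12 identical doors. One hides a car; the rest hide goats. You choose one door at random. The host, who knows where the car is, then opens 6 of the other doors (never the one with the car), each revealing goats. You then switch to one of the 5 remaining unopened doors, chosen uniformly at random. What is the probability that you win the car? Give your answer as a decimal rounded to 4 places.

0.1833

Your original door holds the car with probability 1/12, so the other 11 collectively hold it with probability 11/12.
The host can always find 6 empty doors to open, so the reveals don't change that 11/12; it is now spread over the 5 remaining unopened doors.
P(win by switching) = (11/12) · (1/5) = 11/60 ≈ 0.1833.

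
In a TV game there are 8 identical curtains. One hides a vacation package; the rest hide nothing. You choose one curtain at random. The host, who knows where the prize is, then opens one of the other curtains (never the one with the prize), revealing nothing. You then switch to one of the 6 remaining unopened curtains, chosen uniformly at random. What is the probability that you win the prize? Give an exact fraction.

Your original curtain holds the prize with probability 1/8, so the other 7 collectively hold it with probability 7/8.
The host can always find an empty curtain to open, so this doesn't change that 7/8; it is now spread over the 6 remaining unopened curtains.
P(win by switching) = (7/8) · (1/6) = 7/48.

7/48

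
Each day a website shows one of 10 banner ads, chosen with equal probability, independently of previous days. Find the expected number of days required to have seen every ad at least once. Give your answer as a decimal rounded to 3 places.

After i distinct types are collected, each trial gives a new one with probability (10−i)/10, so the expected wait for the next new type is 10/(10−i).
E = 10/10 + 10/9 + 10/8 + 10/7 + 10/6 + 10/5 + 10/4 + 10/3 + 10/2 + 10/1 = 7381/252 ≈ 29.290.

29.290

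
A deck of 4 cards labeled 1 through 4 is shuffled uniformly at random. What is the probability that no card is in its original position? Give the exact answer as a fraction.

3/8

This is the derangement probability: permutations of 4 with no fixed point.
D(4) = 4! · (1 − 1/1! + 1/2! − ··· + (−1)^4/4!) = 9.
P = 9/24 = 3/8.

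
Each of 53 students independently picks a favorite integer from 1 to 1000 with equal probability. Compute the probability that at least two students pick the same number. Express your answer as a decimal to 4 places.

0.7541

It's easier to compute the probability that all 53 are distinct.
P(all distinct) = 1000/1000 · 999/1000 · ··· · 948/1000 ≈ 0.2459.
So the probability of at least one match is 1 − 0.2459 = 0.7541.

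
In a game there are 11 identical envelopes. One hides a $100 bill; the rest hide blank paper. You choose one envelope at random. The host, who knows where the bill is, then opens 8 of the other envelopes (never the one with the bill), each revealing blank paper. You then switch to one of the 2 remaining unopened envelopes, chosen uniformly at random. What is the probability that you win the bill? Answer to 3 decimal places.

0.455

Your original envelope holds the bill with probability 1/11, so the other 10 collectively hold it with probability 10/11.
The host can always find 8 empty envelopes to open, so the reveals don't change that 10/11; it is now spread over the 2 remaining unopened envelopes.
P(win by switching) = (10/11) · (1/2) = 5/11 ≈ 0.455.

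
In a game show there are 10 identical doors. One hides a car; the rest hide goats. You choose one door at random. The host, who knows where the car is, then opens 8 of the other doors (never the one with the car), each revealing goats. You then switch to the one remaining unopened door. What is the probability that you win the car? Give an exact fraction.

9/10

Your original door holds the car with probability 1/10, so the other 9 collectively hold it with probability 9/10.
The host can always find 8 empty doors to open, so the reveals don't change that 9/10; it is now spread over the 1 remaining unopened door.
P(win by switching) = (9/10) · (1/1) = 9/10.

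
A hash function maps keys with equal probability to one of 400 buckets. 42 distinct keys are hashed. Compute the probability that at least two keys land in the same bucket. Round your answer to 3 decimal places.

0.893

It's easier to compute the probability that all 42 are distinct.
P(all distinct) = 400/400 · 399/400 · ··· · 359/400 ≈ 0.107.
So the probability of at least one match is 1 − 0.107 = 0.893.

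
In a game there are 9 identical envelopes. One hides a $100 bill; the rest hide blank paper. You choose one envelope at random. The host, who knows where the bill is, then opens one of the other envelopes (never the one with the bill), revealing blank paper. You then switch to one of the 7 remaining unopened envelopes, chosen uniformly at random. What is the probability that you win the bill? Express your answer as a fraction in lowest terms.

8/63

Your original envelope holds the bill with probability 1/9, so the other 8 collectively hold it with probability 8/9.
The host can always find an empty envelope to open, so this doesn't change that 8/9; it is now spread over the 7 remaining unopened envelopes.
P(win by switching) = (8/9) · (1/7) = 8/63.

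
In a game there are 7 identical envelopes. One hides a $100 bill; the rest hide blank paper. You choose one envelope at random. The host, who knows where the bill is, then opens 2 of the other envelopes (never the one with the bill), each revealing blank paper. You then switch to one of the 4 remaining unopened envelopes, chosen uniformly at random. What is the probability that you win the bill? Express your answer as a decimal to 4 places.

Your original envelope holds the bill with probability 1/7, so the other 6 collectively hold it with probability 6/7.
The host can always find 2 empty envelopes to open, so the reveals don't change that 6/7; it is now spread over the 4 remaining unopened envelopes.
P(win by switching) = (6/7) · (1/4) = 3/14 ≈ 0.2143.

0.2143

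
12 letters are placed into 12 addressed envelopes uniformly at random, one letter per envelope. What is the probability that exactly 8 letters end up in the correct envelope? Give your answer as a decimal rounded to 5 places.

0.00001

Choose which 8 of the 12 are fixed: C(12,8) = 495 ways.
The remaining 4 must have no fixed point: D(4) = 9.
P = 495·9/479001600 = 1/107520 ≈ 0.00001.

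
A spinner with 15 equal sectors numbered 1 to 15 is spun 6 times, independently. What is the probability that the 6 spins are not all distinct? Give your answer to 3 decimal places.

P(all 6 different) = 15/15 · 14/15 · ··· · 10/15 ≈ 0.316.
P(at least two equal) = 1 − 0.316 = 0.684.

0.684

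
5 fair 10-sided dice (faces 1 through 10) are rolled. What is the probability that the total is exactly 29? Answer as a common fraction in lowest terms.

There are 10^5 = 100000 equally likely outcomes.
The number of ordered 5-tuples from {1,…,10} summing to 29 is 5875.
P(sum = 29) = 5875/100000 = 47/800.

47/800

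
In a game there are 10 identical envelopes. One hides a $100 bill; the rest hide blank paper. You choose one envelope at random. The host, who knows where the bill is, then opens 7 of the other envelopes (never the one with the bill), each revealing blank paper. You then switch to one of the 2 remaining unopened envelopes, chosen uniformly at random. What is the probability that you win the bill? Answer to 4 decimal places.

Your original envelope holds the bill with probability 1/10, so the other 9 collectively hold it with probability 9/10.
The host can always find 7 empty envelopes to open, so the reveals don't change that 9/10; it is now spread over the 2 remaining unopened envelopes.
P(win by switching) = (9/10) · (1/2) = 9/20 ≈ 0.4500.

0.4500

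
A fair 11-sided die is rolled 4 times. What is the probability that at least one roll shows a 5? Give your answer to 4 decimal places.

0.3170

P(no roll shows a 5) = (10/11)^4 ≈ 0.6830.
P(at least one) = 1 − 0.6830 = 0.3170.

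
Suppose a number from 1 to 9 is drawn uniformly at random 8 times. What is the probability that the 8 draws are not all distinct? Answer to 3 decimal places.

P(all 8 different) = 9/9 · 8/9 · ··· · 2/9 ≈ 0.008.
P(at least two equal) = 1 − 0.008 = 0.992.

0.992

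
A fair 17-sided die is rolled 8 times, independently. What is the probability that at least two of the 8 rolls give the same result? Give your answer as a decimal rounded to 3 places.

P(all 8 different) = 17/17 · 16/17 · ··· · 10/17 ≈ 0.141.
P(at least two equal) = 1 − 0.141 = 0.859.

0.859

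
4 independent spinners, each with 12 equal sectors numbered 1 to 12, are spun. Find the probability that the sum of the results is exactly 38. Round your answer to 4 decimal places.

There are 12^4 = 20736 equally likely outcomes.
The number of ordered 4-tuples from {1,…,12} summing to 38 is 286.
P(sum = 38) = 286/20736 = 143/10368 ≈ 0.0138.

0.0138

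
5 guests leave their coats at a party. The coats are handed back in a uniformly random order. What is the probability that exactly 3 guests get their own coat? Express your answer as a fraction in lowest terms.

Choose which 3 of the 5 are fixed: C(5,3) = 10 ways.
The remaining 2 must have no fixed point: D(2) = 1.
P = 10·1/120 = 1/12.

1/12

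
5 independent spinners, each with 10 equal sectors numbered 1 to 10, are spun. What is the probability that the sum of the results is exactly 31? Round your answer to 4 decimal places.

There are 10^5 = 100000 equally likely outcomes.
The number of ordered 5-tuples from {1,…,10} summing to 31 is 5280.
P(sum = 31) = 5280/100000 = 33/625 ≈ 0.0528.

0.0528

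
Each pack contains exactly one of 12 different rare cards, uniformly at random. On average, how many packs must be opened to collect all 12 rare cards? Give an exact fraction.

After i distinct types are collected, each trial gives a new one with probability (12−i)/12, so the expected wait for the next new type is 12/(12−i).
E = 12/12 + 12/11 + 12/10 + 12/9 + 12/8 + 12/7 + 12/6 + 12/5 + 12/4 + 12/3 + 12/2 + 12/1 = 86021/2310.

86021/2310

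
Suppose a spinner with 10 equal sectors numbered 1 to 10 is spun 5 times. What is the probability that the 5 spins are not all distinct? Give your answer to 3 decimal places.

P(all 5 different) = 10/10 · 9/10 · ··· · 6/10 ≈ 0.302.
P(at least two equal) = 1 − 0.302 = 0.698.

0.698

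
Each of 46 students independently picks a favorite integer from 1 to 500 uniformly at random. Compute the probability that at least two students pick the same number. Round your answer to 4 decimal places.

0.8819

It's easier to compute the probability that all 46 are distinct.
P(all distinct) = 500/500 · 499/500 · ··· · 455/500 ≈ 0.1181.
So the probability of at least one match is 1 − 0.1181 = 0.8819.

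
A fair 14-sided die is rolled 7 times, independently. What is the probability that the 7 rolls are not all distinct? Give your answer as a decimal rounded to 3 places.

0.836

P(all 7 different) = 14/14 · 13/14 · ··· · 8/14 ≈ 0.164.
P(at least two equal) = 1 − 0.164 = 0.836.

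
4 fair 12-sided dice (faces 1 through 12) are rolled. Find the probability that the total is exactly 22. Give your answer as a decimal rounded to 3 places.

0.048

There are 12^4 = 20736 equally likely outcomes.
The number of ordered 4-tuples from {1,…,12} summing to 22 is 994.
P(sum = 22) = 994/20736 = 497/10368 ≈ 0.048.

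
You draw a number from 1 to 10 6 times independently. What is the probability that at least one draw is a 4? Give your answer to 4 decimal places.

0.4686

P(no draw is a 4) = (9/10)^6 ≈ 0.5314.
P(at least one) = 1 − 0.5314 = 0.4686.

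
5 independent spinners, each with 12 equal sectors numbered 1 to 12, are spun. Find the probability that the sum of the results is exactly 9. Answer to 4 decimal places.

There are 12^5 = 248832 equally likely outcomes.
The number of ordered 5-tuples from {1,…,12} summing to 9 is 70.
P(sum = 9) = 70/248832 = 35/124416 ≈ 0.0003.

0.0003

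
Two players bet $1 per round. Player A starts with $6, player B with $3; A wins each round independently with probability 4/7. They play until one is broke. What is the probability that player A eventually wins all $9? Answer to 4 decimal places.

0.8888

Let r = q/p = (3/7)/(4/7) = 3/4. The recurrence P(i) = p·P(i+1) + q·P(i−1) with P(0)=0, P(9)=1 gives P(i) = (1 − r^i)/(1 − r^9).
P(6) = (1 − (3/4)^6) / (1 − (3/4)^9) = 5824/6553 ≈ 0.8888.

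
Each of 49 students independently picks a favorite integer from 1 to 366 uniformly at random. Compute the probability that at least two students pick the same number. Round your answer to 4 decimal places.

It's easier to compute the probability that all 49 are distinct.
P(all distinct) = 366/366 · 365/366 · ··· · 318/366 ≈ 0.0346.
So the probability of at least one match is 1 − 0.0346 = 0.9654.

0.9654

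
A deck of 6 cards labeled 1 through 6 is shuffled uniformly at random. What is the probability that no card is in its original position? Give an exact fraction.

53/144

This is the derangement probability: permutations of 6 with no fixed point.
D(6) = 6! · (1 − 1/1! + 1/2! − ··· + (−1)^6/6!) = 265.
P = 265/720 = 53/144.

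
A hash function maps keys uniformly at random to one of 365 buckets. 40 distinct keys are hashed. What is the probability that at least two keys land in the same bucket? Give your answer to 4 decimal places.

It's easier to compute the probability that all 40 are distinct.
P(all distinct) = 365/365 · 364/365 · ··· · 326/365 ≈ 0.1088.
So the probability of at least one match is 1 − 0.1088 = 0.8912.

0.8912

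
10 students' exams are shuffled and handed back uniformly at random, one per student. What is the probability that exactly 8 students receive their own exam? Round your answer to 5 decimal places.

0.00001

Choose which 8 of the 10 are fixed: C(10,8) = 45 ways.
The remaining 2 must have no fixed point: D(2) = 1.
P = 45·1/3628800 = 1/80640 ≈ 0.00001.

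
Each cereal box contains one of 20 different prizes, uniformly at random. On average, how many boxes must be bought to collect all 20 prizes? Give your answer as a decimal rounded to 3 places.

71.955

After i distinct types are collected, each trial gives a new one with probability (20−i)/20, so the expected wait for the next new type is 20/(20−i).
E = 20/20 + 20/19 + 20/18 + 20/17 + 20/16 + 20/15 + 20/14 + 20/13 + 20/12 + 20/11 + 20/10 + 20/9 + 20/8 + 20/7 + 20/6 + 20/5 + 20/4 + 20/3 + 20/2 + 20/1 = 279175675/3879876 ≈ 71.955.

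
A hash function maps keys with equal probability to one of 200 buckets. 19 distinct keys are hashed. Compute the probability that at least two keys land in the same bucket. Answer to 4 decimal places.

It's easier to compute the probability that all 19 are distinct.
P(all distinct) = 200/200 · 199/200 · ··· · 182/200 ≈ 0.4137.
So the probability of at least one match is 1 − 0.4137 = 0.5863.

0.5863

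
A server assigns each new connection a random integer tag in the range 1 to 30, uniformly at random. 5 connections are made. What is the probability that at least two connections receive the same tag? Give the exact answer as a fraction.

1111/3750

It's easier to compute the probability that all 5 are distinct.
P(all distinct) = 30/30 · 29/30 · ··· · 26/30 = 2639/3750.
So the probability of at least one match is 1 − 2639/3750 = 1111/3750.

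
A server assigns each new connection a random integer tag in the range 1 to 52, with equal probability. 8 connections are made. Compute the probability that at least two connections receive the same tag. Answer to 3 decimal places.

0.432

It's easier to compute the probability that all 8 are distinct.
P(all distinct) = 52/52 · 51/52 · ··· · 45/52 ≈ 0.568.
So the probability of at least one match is 1 − 0.568 = 0.432.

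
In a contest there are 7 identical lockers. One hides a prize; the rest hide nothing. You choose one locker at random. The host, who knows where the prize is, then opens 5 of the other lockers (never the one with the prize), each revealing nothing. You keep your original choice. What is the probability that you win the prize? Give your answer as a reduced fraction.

1/7

The host can always open 5 empty lockers regardless of your choice, so the reveals give no information about your original locker.
P(win by staying) = 1/7.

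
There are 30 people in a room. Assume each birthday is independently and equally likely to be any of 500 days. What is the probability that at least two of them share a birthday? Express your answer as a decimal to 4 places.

It's easier to compute the probability that all 30 are distinct.
P(all distinct) = 500/500 · 499/500 · ··· · 471/500 ≈ 0.4116.
So the probability of at least one match is 1 − 0.4116 = 0.5884.

0.5884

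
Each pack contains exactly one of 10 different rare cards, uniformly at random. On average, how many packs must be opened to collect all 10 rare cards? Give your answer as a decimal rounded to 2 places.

After i distinct types are collected, each trial gives a new one with probability (10−i)/10, so the expected wait for the next new type is 10/(10−i).
E = 10/10 + 10/9 + 10/8 + 10/7 + 10/6 + 10/5 + 10/4 + 10/3 + 10/2 + 10/1 = 7381/252 ≈ 29.29.

29.29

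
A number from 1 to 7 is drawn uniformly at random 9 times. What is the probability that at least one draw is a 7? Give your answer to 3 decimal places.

P(no draw is a 7) = (6/7)^9 ≈ 0.250.
P(at least one) = 1 − 0.250 = 0.750.

0.750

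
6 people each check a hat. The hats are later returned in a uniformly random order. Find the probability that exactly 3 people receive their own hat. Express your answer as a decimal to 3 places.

0.056

Choose which 3 of the 6 are fixed: C(6,3) = 20 ways.
The remaining 3 must have no fixed point: D(3) = 2.
P = 20·2/720 = 1/18 ≈ 0.056.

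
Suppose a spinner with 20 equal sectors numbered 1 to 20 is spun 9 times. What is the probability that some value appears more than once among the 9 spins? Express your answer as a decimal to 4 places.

0.8810

P(all 9 different) = 20/20 · 19/20 · ··· · 12/20 ≈ 0.1190.
P(at least two equal) = 1 − 0.1190 = 0.8810.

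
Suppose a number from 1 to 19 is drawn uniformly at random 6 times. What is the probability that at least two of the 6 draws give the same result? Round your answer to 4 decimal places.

P(all 6 different) = 19/19 · 18/19 · ··· · 14/19 ≈ 0.4152.
P(at least two equal) = 1 − 0.4152 = 0.5848.

0.5848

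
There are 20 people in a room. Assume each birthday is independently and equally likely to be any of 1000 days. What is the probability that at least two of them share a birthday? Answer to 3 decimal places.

It's easier to compute the probability that all 20 are distinct.
P(all distinct) = 1000/1000 · 999/1000 · ··· · 981/1000 ≈ 0.826.
So the probability of at least one match is 1 − 0.826 = 0.174.

0.174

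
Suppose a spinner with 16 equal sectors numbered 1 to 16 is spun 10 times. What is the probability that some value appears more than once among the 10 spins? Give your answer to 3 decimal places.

0.974

P(all 10 different) = 16/16 · 15/16 · ··· · 7/16 ≈ 0.026.
P(at least two equal) = 1 − 0.026 = 0.974.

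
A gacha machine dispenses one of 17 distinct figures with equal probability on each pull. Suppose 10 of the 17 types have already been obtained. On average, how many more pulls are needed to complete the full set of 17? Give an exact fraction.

Starting from 10 distinct types, each trial gives a new one with probability (17−i)/17 when i types are held, so the wait for the next new type is 17/(17−i).
E = 17/7 + 17/6 + 17/5 + 17/4 + 17/3 + 17/2 + 17/1 = 6171/140.

6171/140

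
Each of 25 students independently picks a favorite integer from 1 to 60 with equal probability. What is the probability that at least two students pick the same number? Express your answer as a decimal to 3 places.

It's easier to compute the probability that all 25 are distinct.
P(all distinct) = 60/60 · 59/60 · ··· · 36/60 ≈ 0.003.
So the probability of at least one match is 1 − 0.003 = 0.997.

0.997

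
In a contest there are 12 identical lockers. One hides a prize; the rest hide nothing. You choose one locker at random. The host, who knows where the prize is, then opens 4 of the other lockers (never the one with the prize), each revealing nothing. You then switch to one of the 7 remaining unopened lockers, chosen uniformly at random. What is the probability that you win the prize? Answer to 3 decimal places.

Your original locker holds the prize with probability 1/12, so the other 11 collectively hold it with probability 11/12.
The host can always find 4 empty lockers to open, so the reveals don't change that 11/12; it is now spread over the 7 remaining unopened lockers.
P(win by switching) = (11/12) · (1/7) = 11/84 ≈ 0.131.

0.131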